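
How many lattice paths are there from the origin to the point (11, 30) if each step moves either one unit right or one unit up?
Number of paths = 3159461968

A monotone lattice path from (0, 0) to (11, 30) consists of 11 east steps and 30 north steps in some order, so it is determined by which 11 of the 41 steps are east. The count is C(41, 11) = 3159461968.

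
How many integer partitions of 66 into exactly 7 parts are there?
p(66, 7 parts) = 40340

Partitions of n into exactly k parts are in bijection with partitions of n − k into at most k parts (subtract 1 from each part). So p(66, exactly 7) = p(59, parts ≤ 7). Computing via the recurrence p(m, j) = p(m, j−1) + p(m−j, j) gives 40340.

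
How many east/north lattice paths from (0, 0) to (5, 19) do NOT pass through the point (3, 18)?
Number of paths = 38514

Total paths from (0, 0) to (5, 19): C(24, 5) = 42504. Paths through (3, 18): (paths (0, 0) → (3, 18)) × (paths (3, 18) → (5, 19)) = C(21, 3) · C(3, 2) = 1330 · 3 = 3990. Avoidance count = 42504 − 3990 = 38514.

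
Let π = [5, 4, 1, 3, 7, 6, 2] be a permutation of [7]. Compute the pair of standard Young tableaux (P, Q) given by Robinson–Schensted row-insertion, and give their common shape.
P = [1, 2, 6] / [3, 7] / [4] / [5];  Q = [1, 4, 5] / [2, 6] / [3] / [7];  common shape = (3, 2, 1, 1)

Row-insert the values π_1, π_2, … into P one at a time, bumping the leftmost entry strictly greater than the inserted value down to the next row. The recording tableau Q records, in position (i, j), the step at which that cell was added to P.
  Insert 5 (step 1): P = [5];  Q = [1]
  Insert 4 (step 2): P = [4] / [5];  Q = [1] / [2]
  Insert 1 (step 3): P = [1] / [4] / [5];  Q = [1] / [2] / [3]
  Insert 3 (step 4): P = [1, 3] / [4] / [5];  Q = [1, 4] / [2] / [3]
  Insert 7 (step 5): P = [1, 3, 7] / [4] / [5];  Q = [1, 4, 5] / [2] / [3]
  Insert 6 (step 6): P = [1, 3, 6] / [4, 7] / [5];  Q = [1, 4, 5] / [2, 6] / [3]
  Insert 2 (step 7): P = [1, 2, 6] / [3, 7] / [4] / [5];  Q = [1, 4, 5] / [2, 6] / [3] / [7]
Final shape: (3, 2, 1, 1).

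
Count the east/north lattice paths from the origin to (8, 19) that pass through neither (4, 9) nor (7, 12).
Number of paths = 1215656

Inclusion–exclusion. Total paths: C(27, 8) = 2220075. Through P₁: C(13, 4)·C(14, 4) = 715715. Through P₂: C(19, 7)·C(8, 1) = 403104. Since P₁ is strictly southwest of P₂, a monotone path through both must visit P₁ then P₂; paths through both = C(13, 4)·C(6, 3)·C(8, 1) = 114400. Avoid both = 2220075 − 715715 − 403104 + 114400 = 1215656.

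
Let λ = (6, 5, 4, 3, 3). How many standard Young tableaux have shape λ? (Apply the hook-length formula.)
# SYT of shape (6, 5, 4, 3, 3) = 271591320

Hook-length formula: f^λ = n! / Π hook(c), product over all cells c of the Young diagram. For λ = (6, 5, 4, 3, 3), n = 21 boxes. Hook lengths by row (left-to-right, top-to-bottom): [10, 9, 8, 5, 3, 1]; [8, 7, 6, 3, 1]; [6, 5, 4, 1]; [4, 3, 2]; [3, 2, 1]. Product of hooks = 188116992000. So f^λ = 21! / 188116992000 = 51090942171709440000 / 188116992000 = 271591320.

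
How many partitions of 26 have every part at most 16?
p(26, parts ≤ 16) = 2339

Use the recurrence p(n, m) = p(n, m−1) + p(n−m, m): either the largest part is < m (count p(n, m−1)) or the largest part is exactly m (remove one copy of m, count p(n−m, m)). With p(0, ·) = 1 this gives p(26, parts ≤ 16) = 2339. (By conjugating Young diagrams, this also counts partitions of 26 into at most 16 parts.)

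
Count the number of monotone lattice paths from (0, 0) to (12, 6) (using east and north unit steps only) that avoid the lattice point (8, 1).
Number of paths = 17430

Total paths from (0, 0) to (12, 6): C(18, 12) = 18564. Paths through (8, 1): (paths (0, 0) → (8, 1)) × (paths (8, 1) → (12, 6)) = C(9, 8) · C(9, 4) = 9 · 126 = 1134. Avoidance count = 18564 − 1134 = 17430.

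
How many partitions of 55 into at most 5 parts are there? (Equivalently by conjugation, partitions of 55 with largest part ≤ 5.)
p(55, parts ≤ 5) = 5260

Use the recurrence p(n, m) = p(n, m−1) + p(n−m, m): either the largest part is < m (count p(n, m−1)) or the largest part is exactly m (remove one copy of m, count p(n−m, m)). With p(0, ·) = 1 this gives p(55, parts ≤ 5) = 5260. (By conjugating Young diagrams, this also counts partitions of 55 into at most 5 parts.)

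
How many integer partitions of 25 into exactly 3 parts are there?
p(25, 3 parts) = 52

Partitions of n into exactly k parts are in bijection with partitions of n − k into at most k parts (subtract 1 from each part). So p(25, exactly 3) = p(22, parts ≤ 3). Computing via the recurrence p(m, j) = p(m, j−1) + p(m−j, j) gives 52.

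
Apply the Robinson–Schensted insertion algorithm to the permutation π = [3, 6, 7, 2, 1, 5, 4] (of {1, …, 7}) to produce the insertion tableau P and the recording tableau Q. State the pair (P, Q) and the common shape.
P = [1, 4, 7] / [2, 5] / [3, 6];  Q = [1, 2, 3] / [4, 6] / [5, 7];  common shape = (3, 2, 2)

Row-insert the values π_1, π_2, … into P one at a time, bumping the leftmost entry strictly greater than the inserted value down to the next row. The recording tableau Q records, in position (i, j), the step at which that cell was added to P.
  Insert 3 (step 1): P = [3];  Q = [1]
  Insert 6 (step 2): P = [3, 6];  Q = [1, 2]
  Insert 7 (step 3): P = [3, 6, 7];  Q = [1, 2, 3]
  Insert 2 (step 4): P = [2, 6, 7] / [3];  Q = [1, 2, 3] / [4]
  Insert 1 (step 5): P = [1, 6, 7] / [2] / [3];  Q = [1, 2, 3] / [4] / [5]
  Insert 5 (step 6): P = [1, 5, 7] / [2, 6] / [3];  Q = [1, 2, 3] / [4, 6] / [5]
  Insert 4 (step 7): P = [1, 4, 7] / [2, 5] / [3, 6];  Q = [1, 2, 3] / [4, 6] / [5, 7]
Final shape: (3, 2, 2).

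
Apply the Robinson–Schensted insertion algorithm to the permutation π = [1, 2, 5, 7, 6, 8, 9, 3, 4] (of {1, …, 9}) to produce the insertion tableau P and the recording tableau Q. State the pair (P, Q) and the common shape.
P = [1, 2, 3, 4, 8, 9] / [5, 6] / [7];  Q = [1, 2, 3, 4, 6, 7] / [5, 9] / [8];  common shape = (6, 2, 1)

Row-insert the values π_1, π_2, … into P one at a time, bumping the leftmost entry strictly greater than the inserted value down to the next row. The recording tableau Q records, in position (i, j), the step at which that cell was added to P.
  Insert 1 (step 1): P = [1];  Q = [1]
  Insert 2 (step 2): P = [1, 2];  Q = [1, 2]
  Insert 5 (step 3): P = [1, 2, 5];  Q = [1, 2, 3]
  Insert 7 (step 4): P = [1, 2, 5, 7];  Q = [1, 2, 3, 4]
  Insert 6 (step 5): P = [1, 2, 5, 6] / [7];  Q = [1, 2, 3, 4] / [5]
  Insert 8 (step 6): P = [1, 2, 5, 6, 8] / [7];  Q = [1, 2, 3, 4, 6] / [5]
  Insert 9 (step 7): P = [1, 2, 5, 6, 8, 9] / [7];  Q = [1, 2, 3, 4, 6, 7] / [5]
  Insert 3 (step 8): P = [1, 2, 3, 6, 8, 9] / [5] / [7];  Q = [1, 2, 3, 4, 6, 7] / [5] / [8]
  Insert 4 (step 9): P = [1, 2, 3, 4, 8, 9] / [5, 6] / [7];  Q = [1, 2, 3, 4, 6, 7] / [5, 9] / [8]
Final shape: (6, 2, 1).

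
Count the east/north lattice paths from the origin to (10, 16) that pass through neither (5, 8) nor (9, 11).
Number of paths = 2917876

Inclusion–exclusion. Total paths: C(26, 10) = 5311735. Through P₁: C(13, 5)·C(13, 5) = 1656369. Through P₂: C(20, 9)·C(6, 1) = 1007760. Since P₁ is strictly southwest of P₂, a monotone path through both must visit P₁ then P₂; paths through both = C(13, 5)·C(7, 4)·C(6, 1) = 270270. Avoid both = 5311735 − 1656369 − 1007760 + 270270 = 2917876.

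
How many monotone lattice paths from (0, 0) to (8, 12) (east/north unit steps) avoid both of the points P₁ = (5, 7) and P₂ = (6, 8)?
Number of paths = 60333

Inclusion–exclusion. Total paths: C(20, 8) = 125970. Through P₁: C(12, 5)·C(8, 3) = 44352. Through P₂: C(14, 6)·C(6, 2) = 45045. Since P₁ is strictly southwest of P₂, a monotone path through both must visit P₁ then P₂; paths through both = C(12, 5)·C(2, 1)·C(6, 2) = 23760. Avoid both = 125970 − 44352 − 45045 + 23760 = 60333.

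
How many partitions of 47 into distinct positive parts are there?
q(47) = 2590

A partition into distinct parts is a strictly decreasing sequence summing to n. The recurrence d(n, m) = d(n, m−1) + d(n−m, m−1) (use part m at most once) with q(n) = d(n, n) gives q(47) = 2590. (Euler's theorem: # distinct-part partitions = # odd-part partitions.)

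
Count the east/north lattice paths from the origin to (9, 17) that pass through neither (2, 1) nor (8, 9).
Number of paths = 2251370

Inclusion–exclusion. Total paths: C(26, 9) = 3124550. Through P₁: C(3, 2)·C(23, 7) = 735471. Through P₂: C(17, 8)·C(9, 1) = 218790. Since P₁ is strictly southwest of P₂, a monotone path through both must visit P₁ then P₂; paths through both = C(3, 2)·C(14, 6)·C(9, 1) = 81081. Avoid both = 3124550 − 735471 − 218790 + 81081 = 2251370.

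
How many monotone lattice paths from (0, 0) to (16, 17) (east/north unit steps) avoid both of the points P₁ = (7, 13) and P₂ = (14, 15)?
Number of paths = 662768070

Inclusion–exclusion. Total paths: C(33, 16) = 1166803110. Through P₁: C(20, 7)·C(13, 9) = 55426800. Through P₂: C(29, 14)·C(4, 2) = 465352560. Since P₁ is strictly southwest of P₂, a monotone path through both must visit P₁ then P₂; paths through both = C(20, 7)·C(9, 7)·C(4, 2) = 16744320. Avoid both = 1166803110 − 55426800 − 465352560 + 16744320 = 662768070.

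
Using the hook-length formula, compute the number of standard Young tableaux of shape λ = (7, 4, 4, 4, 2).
# SYT of shape (7, 4, 4, 4, 2) = 190466640

Hook-length formula: f^λ = n! / Π hook(c), product over all cells c of the Young diagram. For λ = (7, 4, 4, 4, 2), n = 21 boxes. Hook lengths by row (left-to-right, top-to-bottom): [11, 10, 8, 7, 3, 2, 1]; [7, 6, 4, 3]; [6, 5, 3, 2]; [5, 4, 2, 1]; [2, 1]. Product of hooks = 268240896000. So f^λ = 21! / 268240896000 = 51090942171709440000 / 268240896000 = 190466640.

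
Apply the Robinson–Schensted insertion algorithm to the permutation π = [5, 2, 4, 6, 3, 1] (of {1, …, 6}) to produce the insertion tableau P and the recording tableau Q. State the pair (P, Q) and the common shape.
P = [1, 3, 6] / [2] / [4] / [5];  Q = [1, 3, 4] / [2] / [5] / [6];  common shape = (3, 1, 1, 1)

Row-insert the values π_1, π_2, … into P one at a time, bumping the leftmost entry strictly greater than the inserted value down to the next row. The recording tableau Q records, in position (i, j), the step at which that cell was added to P.
  Insert 5 (step 1): P = [5];  Q = [1]
  Insert 2 (step 2): P = [2] / [5];  Q = [1] / [2]
  Insert 4 (step 3): P = [2, 4] / [5];  Q = [1, 3] / [2]
  Insert 6 (step 4): P = [2, 4, 6] / [5];  Q = [1, 3, 4] / [2]
  Insert 3 (step 5): P = [2, 3, 6] / [4] / [5];  Q = [1, 3, 4] / [2] / [5]
  Insert 1 (step 6): P = [1, 3, 6] / [2] / [4] / [5];  Q = [1, 3, 4] / [2] / [5] / [6]
Final shape: (3, 1, 1, 1).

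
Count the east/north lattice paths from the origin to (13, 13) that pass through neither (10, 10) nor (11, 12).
Number of paths = 4312050

Inclusion–exclusion. Total paths: C(26, 13) = 10400600. Through P₁: C(20, 10)·C(6, 3) = 3695120. Through P₂: C(23, 11)·C(3, 2) = 4056234. Since P₁ is strictly southwest of P₂, a monotone path through both must visit P₁ then P₂; paths through both = C(20, 10)·C(3, 1)·C(3, 2) = 1662804. Avoid both = 10400600 − 3695120 − 4056234 + 1662804 = 4312050.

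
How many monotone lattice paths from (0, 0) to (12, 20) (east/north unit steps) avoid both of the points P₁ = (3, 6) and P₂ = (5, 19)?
Number of paths = 156879408

Inclusion–exclusion. Total paths: C(32, 12) = 225792840. Through P₁: C(9, 3)·C(23, 9) = 68643960. Through P₂: C(24, 5)·C(8, 7) = 340032. Since P₁ is strictly southwest of P₂, a monotone path through both must visit P₁ then P₂; paths through both = C(9, 3)·C(15, 2)·C(8, 7) = 70560. Avoid both = 225792840 − 68643960 − 340032 + 70560 = 156879408.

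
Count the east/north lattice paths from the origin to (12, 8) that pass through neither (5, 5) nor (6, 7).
Number of paths = 89010

Inclusion–exclusion. Total paths: C(20, 12) = 125970. Through P₁: C(10, 5)·C(10, 7) = 30240. Through P₂: C(13, 6)·C(7, 6) = 12012. Since P₁ is strictly southwest of P₂, a monotone path through both must visit P₁ then P₂; paths through both = C(10, 5)·C(3, 1)·C(7, 6) = 5292. Avoid both = 125970 − 30240 − 12012 + 5292 = 89010.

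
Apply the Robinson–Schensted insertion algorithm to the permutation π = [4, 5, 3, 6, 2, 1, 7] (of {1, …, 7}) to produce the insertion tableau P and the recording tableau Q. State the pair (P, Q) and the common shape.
P = [1, 5, 6, 7] / [2] / [3] / [4];  Q = [1, 2, 4, 7] / [3] / [5] / [6];  common shape = (4, 1, 1, 1)

Row-insert the values π_1, π_2, … into P one at a time, bumping the leftmost entry strictly greater than the inserted value down to the next row. The recording tableau Q records, in position (i, j), the step at which that cell was added to P.
  Insert 4 (step 1): P = [4];  Q = [1]
  Insert 5 (step 2): P = [4, 5];  Q = [1, 2]
  Insert 3 (step 3): P = [3, 5] / [4];  Q = [1, 2] / [3]
  Insert 6 (step 4): P = [3, 5, 6] / [4];  Q = [1, 2, 4] / [3]
  Insert 2 (step 5): P = [2, 5, 6] / [3] / [4];  Q = [1, 2, 4] / [3] / [5]
  Insert 1 (step 6): P = [1, 5, 6] / [2] / [3] / [4];  Q = [1, 2, 4] / [3] / [5] / [6]
  Insert 7 (step 7): P = [1, 5, 6, 7] / [2] / [3] / [4];  Q = [1, 2, 4, 7] / [3] / [5] / [6]
Final shape: (4, 1, 1, 1).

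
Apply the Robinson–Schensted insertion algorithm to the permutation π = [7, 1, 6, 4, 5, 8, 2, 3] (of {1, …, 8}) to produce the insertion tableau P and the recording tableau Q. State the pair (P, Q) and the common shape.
P = [1, 2, 3, 8] / [4, 5] / [6] / [7];  Q = [1, 3, 5, 6] / [2, 8] / [4] / [7];  common shape = (4, 2, 1, 1)

Row-insert the values π_1, π_2, … into P one at a time, bumping the leftmost entry strictly greater than the inserted value down to the next row. The recording tableau Q records, in position (i, j), the step at which that cell was added to P.
  Insert 7 (step 1): P = [7];  Q = [1]
  Insert 1 (step 2): P = [1] / [7];  Q = [1] / [2]
  Insert 6 (step 3): P = [1, 6] / [7];  Q = [1, 3] / [2]
  Insert 4 (step 4): P = [1, 4] / [6] / [7];  Q = [1, 3] / [2] / [4]
  Insert 5 (step 5): P = [1, 4, 5] / [6] / [7];  Q = [1, 3, 5] / [2] / [4]
  Insert 8 (step 6): P = [1, 4, 5, 8] / [6] / [7];  Q = [1, 3, 5, 6] / [2] / [4]
  Insert 2 (step 7): P = [1, 2, 5, 8] / [4] / [6] / [7];  Q = [1, 3, 5, 6] / [2] / [4] / [7]
  Insert 3 (step 8): P = [1, 2, 3, 8] / [4, 5] / [6] / [7];  Q = [1, 3, 5, 6] / [2, 8] / [4] / [7]
Final shape: (4, 2, 1, 1).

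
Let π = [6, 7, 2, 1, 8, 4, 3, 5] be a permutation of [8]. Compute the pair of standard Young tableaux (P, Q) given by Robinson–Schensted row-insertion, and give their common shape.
P = [1, 3, 5] / [2, 4, 8] / [6, 7];  Q = [1, 2, 5] / [3, 6, 8] / [4, 7];  common shape = (3, 3, 2)

Row-insert the values π_1, π_2, … into P one at a time, bumping the leftmost entry strictly greater than the inserted value down to the next row. The recording tableau Q records, in position (i, j), the step at which that cell was added to P.
  Insert 6 (step 1): P = [6];  Q = [1]
  Insert 7 (step 2): P = [6, 7];  Q = [1, 2]
  Insert 2 (step 3): P = [2, 7] / [6];  Q = [1, 2] / [3]
  Insert 1 (step 4): P = [1, 7] / [2] / [6];  Q = [1, 2] / [3] / [4]
  Insert 8 (step 5): P = [1, 7, 8] / [2] / [6];  Q = [1, 2, 5] / [3] / [4]
  Insert 4 (step 6): P = [1, 4, 8] / [2, 7] / [6];  Q = [1, 2, 5] / [3, 6] / [4]
  Insert 3 (step 7): P = [1, 3, 8] / [2, 4] / [6, 7];  Q = [1, 2, 5] / [3, 6] / [4, 7]
  Insert 5 (step 8): P = [1, 3, 5] / [2, 4, 8] / [6, 7];  Q = [1, 2, 5] / [3, 6, 8] / [4, 7]
Final shape: (3, 3, 2).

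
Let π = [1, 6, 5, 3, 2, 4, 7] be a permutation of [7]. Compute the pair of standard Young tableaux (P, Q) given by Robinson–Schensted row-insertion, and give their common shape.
P = [1, 2, 4, 7] / [3] / [5] / [6];  Q = [1, 2, 6, 7] / [3] / [4] / [5];  common shape = (4, 1, 1, 1)

Row-insert the values π_1, π_2, … into P one at a time, bumping the leftmost entry strictly greater than the inserted value down to the next row. The recording tableau Q records, in position (i, j), the step at which that cell was added to P.
  Insert 1 (step 1): P = [1];  Q = [1]
  Insert 6 (step 2): P = [1, 6];  Q = [1, 2]
  Insert 5 (step 3): P = [1, 5] / [6];  Q = [1, 2] / [3]
  Insert 3 (step 4): P = [1, 3] / [5] / [6];  Q = [1, 2] / [3] / [4]
  Insert 2 (step 5): P = [1, 2] / [3] / [5] / [6];  Q = [1, 2] / [3] / [4] / [5]
  Insert 4 (step 6): P = [1, 2, 4] / [3] / [5] / [6];  Q = [1, 2, 6] / [3] / [4] / [5]
  Insert 7 (step 7): P = [1, 2, 4, 7] / [3] / [5] / [6];  Q = [1, 2, 6, 7] / [3] / [4] / [5]
Final shape: (4, 1, 1, 1).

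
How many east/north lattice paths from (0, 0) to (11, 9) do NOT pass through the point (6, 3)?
Number of paths = 129152

Total paths from (0, 0) to (11, 9): C(20, 11) = 167960. Paths through (6, 3): (paths (0, 0) → (6, 3)) × (paths (6, 3) → (11, 9)) = C(9, 6) · C(11, 5) = 84 · 462 = 38808. Avoidance count = 167960 − 38808 = 129152.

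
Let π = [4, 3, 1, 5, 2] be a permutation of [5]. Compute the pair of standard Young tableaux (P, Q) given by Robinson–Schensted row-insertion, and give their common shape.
P = [1, 2] / [3, 5] / [4];  Q = [1, 4] / [2, 5] / [3];  common shape = (2, 2, 1)

Row-insert the values π_1, π_2, … into P one at a time, bumping the leftmost entry strictly greater than the inserted value down to the next row. The recording tableau Q records, in position (i, j), the step at which that cell was added to P.
  Insert 4 (step 1): P = [4];  Q = [1]
  Insert 3 (step 2): P = [3] / [4];  Q = [1] / [2]
  Insert 1 (step 3): P = [1] / [3] / [4];  Q = [1] / [2] / [3]
  Insert 5 (step 4): P = [1, 5] / [3] / [4];  Q = [1, 4] / [2] / [3]
  Insert 2 (step 5): P = [1, 2] / [3, 5] / [4];  Q = [1, 4] / [2, 5] / [3]
Final shape: (2, 2, 1).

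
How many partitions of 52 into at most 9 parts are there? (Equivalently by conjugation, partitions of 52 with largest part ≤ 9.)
p(52, parts ≤ 9) = 57358

Use the recurrence p(n, m) = p(n, m−1) + p(n−m, m): either the largest part is < m (count p(n, m−1)) or the largest part is exactly m (remove one copy of m, count p(n−m, m)). With p(0, ·) = 1 this gives p(52, parts ≤ 9) = 57358. (By conjugating Young diagrams, this also counts partitions of 52 into at most 9 parts.)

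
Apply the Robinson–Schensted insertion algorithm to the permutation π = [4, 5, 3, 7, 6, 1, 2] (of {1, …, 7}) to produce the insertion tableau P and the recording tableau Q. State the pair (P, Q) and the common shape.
P = [1, 2, 6] / [3, 5] / [4, 7];  Q = [1, 2, 4] / [3, 5] / [6, 7];  common shape = (3, 2, 2)

Row-insert the values π_1, π_2, … into P one at a time, bumping the leftmost entry strictly greater than the inserted value down to the next row. The recording tableau Q records, in position (i, j), the step at which that cell was added to P.
  Insert 4 (step 1): P = [4];  Q = [1]
  Insert 5 (step 2): P = [4, 5];  Q = [1, 2]
  Insert 3 (step 3): P = [3, 5] / [4];  Q = [1, 2] / [3]
  Insert 7 (step 4): P = [3, 5, 7] / [4];  Q = [1, 2, 4] / [3]
  Insert 6 (step 5): P = [3, 5, 6] / [4, 7];  Q = [1, 2, 4] / [3, 5]
  Insert 1 (step 6): P = [1, 5, 6] / [3, 7] / [4];  Q = [1, 2, 4] / [3, 5] / [6]
  Insert 2 (step 7): P = [1, 2, 6] / [3, 5] / [4, 7];  Q = [1, 2, 4] / [3, 5] / [6, 7]
Final shape: (3, 2, 2).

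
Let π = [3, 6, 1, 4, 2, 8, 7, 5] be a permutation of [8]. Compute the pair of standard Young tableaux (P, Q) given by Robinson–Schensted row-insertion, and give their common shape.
P = [1, 2, 5] / [3, 4, 7] / [6, 8];  Q = [1, 2, 6] / [3, 4, 7] / [5, 8];  common shape = (3, 3, 2)

Row-insert the values π_1, π_2, … into P one at a time, bumping the leftmost entry strictly greater than the inserted value down to the next row. The recording tableau Q records, in position (i, j), the step at which that cell was added to P.
  Insert 3 (step 1): P = [3];  Q = [1]
  Insert 6 (step 2): P = [3, 6];  Q = [1, 2]
  Insert 1 (step 3): P = [1, 6] / [3];  Q = [1, 2] / [3]
  Insert 4 (step 4): P = [1, 4] / [3, 6];  Q = [1, 2] / [3, 4]
  Insert 2 (step 5): P = [1, 2] / [3, 4] / [6];  Q = [1, 2] / [3, 4] / [5]
  Insert 8 (step 6): P = [1, 2, 8] / [3, 4] / [6];  Q = [1, 2, 6] / [3, 4] / [5]
  Insert 7 (step 7): P = [1, 2, 7] / [3, 4, 8] / [6];  Q = [1, 2, 6] / [3, 4, 7] / [5]
  Insert 5 (step 8): P = [1, 2, 5] / [3, 4, 7] / [6, 8];  Q = [1, 2, 6] / [3, 4, 7] / [5, 8]
Final shape: (3, 3, 2).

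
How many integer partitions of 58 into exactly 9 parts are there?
p(58, 9 parts) = 40831

Partitions of n into exactly k parts are in bijection with partitions of n − k into at most k parts (subtract 1 from each part). So p(58, exactly 9) = p(49, parts ≤ 9). Computing via the recurrence p(m, j) = p(m, j−1) + p(m−j, j) gives 40831.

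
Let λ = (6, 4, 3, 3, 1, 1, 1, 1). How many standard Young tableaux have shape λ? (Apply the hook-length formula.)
# SYT of shape (6, 4, 3, 3, 1, 1, 1, 1) = 129506850

Hook-length formula: f^λ = n! / Π hook(c), product over all cells c of the Young diagram. For λ = (6, 4, 3, 3, 1, 1, 1, 1), n = 20 boxes. Hook lengths by row (left-to-right, top-to-bottom): [13, 8, 7, 4, 2, 1]; [10, 5, 4, 1]; [8, 3, 2]; [7, 2, 1]; [4]; [3]; [2]; [1]. Product of hooks = 18785894400. So f^λ = 20! / 18785894400 = 2432902008176640000 / 18785894400 = 129506850.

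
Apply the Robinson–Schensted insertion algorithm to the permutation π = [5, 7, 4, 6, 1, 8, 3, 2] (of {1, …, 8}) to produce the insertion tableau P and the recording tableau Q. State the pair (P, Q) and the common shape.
P = [1, 2, 8] / [3, 6] / [4, 7] / [5];  Q = [1, 2, 6] / [3, 4] / [5, 7] / [8];  common shape = (3, 2, 2, 1)

Row-insert the values π_1, π_2, … into P one at a time, bumping the leftmost entry strictly greater than the inserted value down to the next row. The recording tableau Q records, in position (i, j), the step at which that cell was added to P.
  Insert 5 (step 1): P = [5];  Q = [1]
  Insert 7 (step 2): P = [5, 7];  Q = [1, 2]
  Insert 4 (step 3): P = [4, 7] / [5];  Q = [1, 2] / [3]
  Insert 6 (step 4): P = [4, 6] / [5, 7];  Q = [1, 2] / [3, 4]
  Insert 1 (step 5): P = [1, 6] / [4, 7] / [5];  Q = [1, 2] / [3, 4] / [5]
  Insert 8 (step 6): P = [1, 6, 8] / [4, 7] / [5];  Q = [1, 2, 6] / [3, 4] / [5]
  Insert 3 (step 7): P = [1, 3, 8] / [4, 6] / [5, 7];  Q = [1, 2, 6] / [3, 4] / [5, 7]
  Insert 2 (step 8): P = [1, 2, 8] / [3, 6] / [4, 7] / [5];  Q = [1, 2, 6] / [3, 4] / [5, 7] / [8]
Final shape: (3, 2, 2, 1).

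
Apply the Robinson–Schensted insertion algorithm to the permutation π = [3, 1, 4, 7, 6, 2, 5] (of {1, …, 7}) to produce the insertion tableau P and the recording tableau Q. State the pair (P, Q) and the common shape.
P = [1, 2, 5] / [3, 4, 6] / [7];  Q = [1, 3, 4] / [2, 5, 7] / [6];  common shape = (3, 3, 1)

Row-insert the values π_1, π_2, … into P one at a time, bumping the leftmost entry strictly greater than the inserted value down to the next row. The recording tableau Q records, in position (i, j), the step at which that cell was added to P.
  Insert 3 (step 1): P = [3];  Q = [1]
  Insert 1 (step 2): P = [1] / [3];  Q = [1] / [2]
  Insert 4 (step 3): P = [1, 4] / [3];  Q = [1, 3] / [2]
  Insert 7 (step 4): P = [1, 4, 7] / [3];  Q = [1, 3, 4] / [2]
  Insert 6 (step 5): P = [1, 4, 6] / [3, 7];  Q = [1, 3, 4] / [2, 5]
  Insert 2 (step 6): P = [1, 2, 6] / [3, 4] / [7];  Q = [1, 3, 4] / [2, 5] / [6]
  Insert 5 (step 7): P = [1, 2, 5] / [3, 4, 6] / [7];  Q = [1, 3, 4] / [2, 5, 7] / [6]
Final shape: (3, 3, 1).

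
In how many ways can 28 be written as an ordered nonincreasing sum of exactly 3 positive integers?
p(28, 3 parts) = 65

Partitions of n into exactly k parts are in bijection with partitions of n − k into at most k parts (subtract 1 from each part). So p(28, exactly 3) = p(25, parts ≤ 3). Computing via the recurrence p(m, j) = p(m, j−1) + p(m−j, j) gives 65.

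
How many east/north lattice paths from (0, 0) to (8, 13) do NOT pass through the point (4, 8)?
Number of paths = 141120

Total paths from (0, 0) to (8, 13): C(21, 8) = 203490. Paths through (4, 8): (paths (0, 0) → (4, 8)) × (paths (4, 8) → (8, 13)) = C(12, 4) · C(9, 4) = 495 · 126 = 62370. Avoidance count = 203490 − 62370 = 141120.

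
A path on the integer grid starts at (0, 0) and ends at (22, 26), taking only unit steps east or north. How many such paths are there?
Number of paths = 27385657281648

A monotone lattice path from (0, 0) to (22, 26) consists of 22 east steps and 26 north steps in some order, so it is determined by which 22 of the 48 steps are east. The count is C(48, 22) = 27385657281648.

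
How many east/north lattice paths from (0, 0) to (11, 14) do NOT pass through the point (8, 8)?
Number of paths = 3376320

Total paths from (0, 0) to (11, 14): C(25, 11) = 4457400. Paths through (8, 8): (paths (0, 0) → (8, 8)) × (paths (8, 8) → (11, 14)) = C(16, 8) · C(9, 3) = 12870 · 84 = 1081080. Avoidance count = 4457400 − 1081080 = 3376320.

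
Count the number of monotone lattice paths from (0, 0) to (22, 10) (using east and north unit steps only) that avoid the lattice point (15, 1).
Number of paths = 64329200

Total paths from (0, 0) to (22, 10): C(32, 22) = 64512240. Paths through (15, 1): (paths (0, 0) → (15, 1)) × (paths (15, 1) → (22, 10)) = C(16, 15) · C(16, 7) = 16 · 11440 = 183040. Avoidance count = 64512240 − 183040 = 64329200.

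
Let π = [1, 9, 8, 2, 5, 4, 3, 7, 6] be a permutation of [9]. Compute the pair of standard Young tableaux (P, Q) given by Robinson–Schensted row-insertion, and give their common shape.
P = [1, 2, 3, 6] / [4, 7] / [5] / [8] / [9];  Q = [1, 2, 5, 8] / [3, 9] / [4] / [6] / [7];  common shape = (4, 2, 1, 1, 1)

Row-insert the values π_1, π_2, … into P one at a time, bumping the leftmost entry strictly greater than the inserted value down to the next row. The recording tableau Q records, in position (i, j), the step at which that cell was added to P.
  Insert 1 (step 1): P = [1];  Q = [1]
  Insert 9 (step 2): P = [1, 9];  Q = [1, 2]
  Insert 8 (step 3): P = [1, 8] / [9];  Q = [1, 2] / [3]
  Insert 2 (step 4): P = [1, 2] / [8] / [9];  Q = [1, 2] / [3] / [4]
  Insert 5 (step 5): P = [1, 2, 5] / [8] / [9];  Q = [1, 2, 5] / [3] / [4]
  Insert 4 (step 6): P = [1, 2, 4] / [5] / [8] / [9];  Q = [1, 2, 5] / [3] / [4] / [6]
  Insert 3 (step 7): P = [1, 2, 3] / [4] / [5] / [8] / [9];  Q = [1, 2, 5] / [3] / [4] / [6] / [7]
  Insert 7 (step 8): P = [1, 2, 3, 7] / [4] / [5] / [8] / [9];  Q = [1, 2, 5, 8] / [3] / [4] / [6] / [7]
  Insert 6 (step 9): P = [1, 2, 3, 6] / [4, 7] / [5] / [8] / [9];  Q = [1, 2, 5, 8] / [3, 9] / [4] / [6] / [7]
Final shape: (4, 2, 1, 1, 1).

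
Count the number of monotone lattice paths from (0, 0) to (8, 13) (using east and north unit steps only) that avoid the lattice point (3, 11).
Number of paths = 195846

Total paths from (0, 0) to (8, 13): C(21, 8) = 203490. Paths through (3, 11): (paths (0, 0) → (3, 11)) × (paths (3, 11) → (8, 13)) = C(14, 3) · C(7, 5) = 364 · 21 = 7644. Avoidance count = 203490 − 7644 = 195846.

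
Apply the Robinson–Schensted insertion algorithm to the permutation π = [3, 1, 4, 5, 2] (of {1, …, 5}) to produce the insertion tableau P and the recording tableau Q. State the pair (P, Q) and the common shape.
P = [1, 2, 5] / [3, 4];  Q = [1, 3, 4] / [2, 5];  common shape = (3, 2)

Row-insert the values π_1, π_2, … into P one at a time, bumping the leftmost entry strictly greater than the inserted value down to the next row. The recording tableau Q records, in position (i, j), the step at which that cell was added to P.
  Insert 3 (step 1): P = [3];  Q = [1]
  Insert 1 (step 2): P = [1] / [3];  Q = [1] / [2]
  Insert 4 (step 3): P = [1, 4] / [3];  Q = [1, 3] / [2]
  Insert 5 (step 4): P = [1, 4, 5] / [3];  Q = [1, 3, 4] / [2]
  Insert 2 (step 5): P = [1, 2, 5] / [3, 4];  Q = [1, 3, 4] / [2, 5]
Final shape: (3, 2).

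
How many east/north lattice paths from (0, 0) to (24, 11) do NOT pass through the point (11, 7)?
Number of paths = 341484780

Total paths from (0, 0) to (24, 11): C(35, 24) = 417225900. Paths through (11, 7): (paths (0, 0) → (11, 7)) × (paths (11, 7) → (24, 11)) = C(18, 11) · C(17, 13) = 31824 · 2380 = 75741120. Avoidance count = 417225900 − 75741120 = 341484780.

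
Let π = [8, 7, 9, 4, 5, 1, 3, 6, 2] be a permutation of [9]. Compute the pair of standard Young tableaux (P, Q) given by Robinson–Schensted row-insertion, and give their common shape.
P = [1, 2, 6] / [3, 5] / [4, 9] / [7] / [8];  Q = [1, 3, 8] / [2, 5] / [4, 7] / [6] / [9];  common shape = (3, 2, 2, 1, 1)

Row-insert the values π_1, π_2, … into P one at a time, bumping the leftmost entry strictly greater than the inserted value down to the next row. The recording tableau Q records, in position (i, j), the step at which that cell was added to P.
  Insert 8 (step 1): P = [8];  Q = [1]
  Insert 7 (step 2): P = [7] / [8];  Q = [1] / [2]
  Insert 9 (step 3): P = [7, 9] / [8];  Q = [1, 3] / [2]
  Insert 4 (step 4): P = [4, 9] / [7] / [8];  Q = [1, 3] / [2] / [4]
  Insert 5 (step 5): P = [4, 5] / [7, 9] / [8];  Q = [1, 3] / [2, 5] / [4]
  Insert 1 (step 6): P = [1, 5] / [4, 9] / [7] / [8];  Q = [1, 3] / [2, 5] / [4] / [6]
  Insert 3 (step 7): P = [1, 3] / [4, 5] / [7, 9] / [8];  Q = [1, 3] / [2, 5] / [4, 7] / [6]
  Insert 6 (step 8): P = [1, 3, 6] / [4, 5] / [7, 9] / [8];  Q = [1, 3, 8] / [2, 5] / [4, 7] / [6]
  Insert 2 (step 9): P = [1, 2, 6] / [3, 5] / [4, 9] / [7] / [8];  Q = [1, 3, 8] / [2, 5] / [4, 7] / [6] / [9]
Final shape: (3, 2, 2, 1, 1).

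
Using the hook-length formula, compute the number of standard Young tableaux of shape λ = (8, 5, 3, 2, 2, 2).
# SYT of shape (8, 5, 3, 2, 2, 2) = 2010820350

Hook-length formula: f^λ = n! / Π hook(c), product over all cells c of the Young diagram. For λ = (8, 5, 3, 2, 2, 2), n = 22 boxes. Hook lengths by row (left-to-right, top-to-bottom): [13, 12, 8, 6, 5, 3, 2, 1]; [9, 8, 4, 2, 1]; [6, 5, 1]; [4, 3]; [3, 2]; [2, 1]. Product of hooks = 558976204800. So f^λ = 22! / 558976204800 = 1124000727777607680000 / 558976204800 = 2010820350.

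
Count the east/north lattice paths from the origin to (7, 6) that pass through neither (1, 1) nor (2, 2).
Number of paths = 540

Inclusion–exclusion. Total paths: C(13, 7) = 1716. Through P₁: C(2, 1)·C(11, 6) = 924. Through P₂: C(4, 2)·C(9, 5) = 756. Since P₁ is strictly southwest of P₂, a monotone path through both must visit P₁ then P₂; paths through both = C(2, 1)·C(2, 1)·C(9, 5) = 504. Avoid both = 1716 − 924 − 756 + 504 = 540.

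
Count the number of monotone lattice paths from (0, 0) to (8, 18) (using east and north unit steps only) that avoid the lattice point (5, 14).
Number of paths = 1155295

Total paths from (0, 0) to (8, 18): C(26, 8) = 1562275. Paths through (5, 14): (paths (0, 0) → (5, 14)) × (paths (5, 14) → (8, 18)) = C(19, 5) · C(7, 3) = 11628 · 35 = 406980. Avoidance count = 1562275 − 406980 = 1155295.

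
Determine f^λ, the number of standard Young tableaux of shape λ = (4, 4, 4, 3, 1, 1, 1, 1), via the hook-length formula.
# SYT of shape (4, 4, 4, 3, 1, 1, 1, 1) = 8465184

Hook-length formula: f^λ = n! / Π hook(c), product over all cells c of the Young diagram. For λ = (4, 4, 4, 3, 1, 1, 1, 1), n = 19 boxes. Hook lengths by row (left-to-right, top-to-bottom): [11, 6, 5, 3]; [10, 5, 4, 2]; [9, 4, 3, 1]; [7, 2, 1]; [4]; [3]; [2]; [1]. Product of hooks = 14370048000. So f^λ = 19! / 14370048000 = 121645100408832000 / 14370048000 = 8465184.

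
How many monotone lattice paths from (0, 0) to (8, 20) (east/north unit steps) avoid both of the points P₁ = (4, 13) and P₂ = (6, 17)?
Number of paths = 1670235

Inclusion–exclusion. Total paths: C(28, 8) = 3108105. Through P₁: C(17, 4)·C(11, 4) = 785400. Through P₂: C(23, 6)·C(5, 2) = 1009470. Since P₁ is strictly southwest of P₂, a monotone path through both must visit P₁ then P₂; paths through both = C(17, 4)·C(6, 2)·C(5, 2) = 357000. Avoid both = 3108105 − 785400 − 1009470 + 357000 = 1670235.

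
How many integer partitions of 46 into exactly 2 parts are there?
p(46, 2 parts) = 23

Partitions of n into exactly k parts are in bijection with partitions of n − k into at most k parts (subtract 1 from each part). So p(46, exactly 2) = p(44, parts ≤ 2). Computing via the recurrence p(m, j) = p(m, j−1) + p(m−j, j) gives 23.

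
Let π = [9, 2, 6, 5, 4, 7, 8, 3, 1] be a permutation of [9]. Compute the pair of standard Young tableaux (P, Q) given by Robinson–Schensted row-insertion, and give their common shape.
P = [1, 3, 7, 8] / [2] / [4] / [5] / [6] / [9];  Q = [1, 3, 6, 7] / [2] / [4] / [5] / [8] / [9];  common shape = (4, 1, 1, 1, 1, 1)

Row-insert the values π_1, π_2, … into P one at a time, bumping the leftmost entry strictly greater than the inserted value down to the next row. The recording tableau Q records, in position (i, j), the step at which that cell was added to P.
  Insert 9 (step 1): P = [9];  Q = [1]
  Insert 2 (step 2): P = [2] / [9];  Q = [1] / [2]
  Insert 6 (step 3): P = [2, 6] / [9];  Q = [1, 3] / [2]
  Insert 5 (step 4): P = [2, 5] / [6] / [9];  Q = [1, 3] / [2] / [4]
  Insert 4 (step 5): P = [2, 4] / [5] / [6] / [9];  Q = [1, 3] / [2] / [4] / [5]
  Insert 7 (step 6): P = [2, 4, 7] / [5] / [6] / [9];  Q = [1, 3, 6] / [2] / [4] / [5]
  Insert 8 (step 7): P = [2, 4, 7, 8] / [5] / [6] / [9];  Q = [1, 3, 6, 7] / [2] / [4] / [5]
  Insert 3 (step 8): P = [2, 3, 7, 8] / [4] / [5] / [6] / [9];  Q = [1, 3, 6, 7] / [2] / [4] / [5] / [8]
  Insert 1 (step 9): P = [1, 3, 7, 8] / [2] / [4] / [5] / [6] / [9];  Q = [1, 3, 6, 7] / [2] / [4] / [5] / [8] / [9]
Final shape: (4, 1, 1, 1, 1, 1).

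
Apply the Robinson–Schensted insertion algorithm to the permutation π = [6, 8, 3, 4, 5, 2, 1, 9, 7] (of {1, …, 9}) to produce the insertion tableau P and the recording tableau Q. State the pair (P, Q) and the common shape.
P = [1, 4, 5, 7] / [2, 8, 9] / [3] / [6];  Q = [1, 2, 5, 8] / [3, 4, 9] / [6] / [7];  common shape = (4, 3, 1, 1)

Row-insert the values π_1, π_2, … into P one at a time, bumping the leftmost entry strictly greater than the inserted value down to the next row. The recording tableau Q records, in position (i, j), the step at which that cell was added to P.
  Insert 6 (step 1): P = [6];  Q = [1]
  Insert 8 (step 2): P = [6, 8];  Q = [1, 2]
  Insert 3 (step 3): P = [3, 8] / [6];  Q = [1, 2] / [3]
  Insert 4 (step 4): P = [3, 4] / [6, 8];  Q = [1, 2] / [3, 4]
  Insert 5 (step 5): P = [3, 4, 5] / [6, 8];  Q = [1, 2, 5] / [3, 4]
  Insert 2 (step 6): P = [2, 4, 5] / [3, 8] / [6];  Q = [1, 2, 5] / [3, 4] / [6]
  Insert 1 (step 7): P = [1, 4, 5] / [2, 8] / [3] / [6];  Q = [1, 2, 5] / [3, 4] / [6] / [7]
  Insert 9 (step 8): P = [1, 4, 5, 9] / [2, 8] / [3] / [6];  Q = [1, 2, 5, 8] / [3, 4] / [6] / [7]
  Insert 7 (step 9): P = [1, 4, 5, 7] / [2, 8, 9] / [3] / [6];  Q = [1, 2, 5, 8] / [3, 4, 9] / [6] / [7]
Final shape: (4, 3, 1, 1).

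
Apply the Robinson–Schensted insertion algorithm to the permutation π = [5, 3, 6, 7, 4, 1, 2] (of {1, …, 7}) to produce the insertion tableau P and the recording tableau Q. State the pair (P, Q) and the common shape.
P = [1, 2, 7] / [3, 4] / [5, 6];  Q = [1, 3, 4] / [2, 5] / [6, 7];  common shape = (3, 2, 2)

Row-insert the values π_1, π_2, … into P one at a time, bumping the leftmost entry strictly greater than the inserted value down to the next row. The recording tableau Q records, in position (i, j), the step at which that cell was added to P.
  Insert 5 (step 1): P = [5];  Q = [1]
  Insert 3 (step 2): P = [3] / [5];  Q = [1] / [2]
  Insert 6 (step 3): P = [3, 6] / [5];  Q = [1, 3] / [2]
  Insert 7 (step 4): P = [3, 6, 7] / [5];  Q = [1, 3, 4] / [2]
  Insert 4 (step 5): P = [3, 4, 7] / [5, 6];  Q = [1, 3, 4] / [2, 5]
  Insert 1 (step 6): P = [1, 4, 7] / [3, 6] / [5];  Q = [1, 3, 4] / [2, 5] / [6]
  Insert 2 (step 7): P = [1, 2, 7] / [3, 4] / [5, 6];  Q = [1, 3, 4] / [2, 5] / [6, 7]
Final shape: (3, 2, 2).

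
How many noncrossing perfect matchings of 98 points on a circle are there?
C_49 = 509552245179617138054608572

These noncrossing handshakes are counted by the Catalan number C_n = (1/(n + 1)) · C(2n, n). For n = 49: C_49 = (1/50) · C(98, 49) = 25477612258980856902730428600/50 = 509552245179617138054608572.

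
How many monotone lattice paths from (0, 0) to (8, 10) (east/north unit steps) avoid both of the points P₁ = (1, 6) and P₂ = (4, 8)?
Number of paths = 35073

Inclusion–exclusion. Total paths: C(18, 8) = 43758. Through P₁: C(7, 1)·C(11, 7) = 2310. Through P₂: C(12, 4)·C(6, 4) = 7425. Since P₁ is strictly southwest of P₂, a monotone path through both must visit P₁ then P₂; paths through both = C(7, 1)·C(5, 3)·C(6, 4) = 1050. Avoid both = 43758 − 2310 − 7425 + 1050 = 35073.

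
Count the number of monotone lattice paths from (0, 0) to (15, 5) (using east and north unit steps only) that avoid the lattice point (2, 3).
Number of paths = 14454

Total paths from (0, 0) to (15, 5): C(20, 15) = 15504. Paths through (2, 3): (paths (0, 0) → (2, 3)) × (paths (2, 3) → (15, 5)) = C(5, 2) · C(15, 13) = 10 · 105 = 1050. Avoidance count = 15504 − 1050 = 14454.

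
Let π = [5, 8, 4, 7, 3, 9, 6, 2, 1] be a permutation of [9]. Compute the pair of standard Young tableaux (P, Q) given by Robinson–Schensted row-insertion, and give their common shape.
P = [1, 6, 9] / [2, 7] / [3, 8] / [4] / [5];  Q = [1, 2, 6] / [3, 4] / [5, 7] / [8] / [9];  common shape = (3, 2, 2, 1, 1)

Row-insert the values π_1, π_2, … into P one at a time, bumping the leftmost entry strictly greater than the inserted value down to the next row. The recording tableau Q records, in position (i, j), the step at which that cell was added to P.
  Insert 5 (step 1): P = [5];  Q = [1]
  Insert 8 (step 2): P = [5, 8];  Q = [1, 2]
  Insert 4 (step 3): P = [4, 8] / [5];  Q = [1, 2] / [3]
  Insert 7 (step 4): P = [4, 7] / [5, 8];  Q = [1, 2] / [3, 4]
  Insert 3 (step 5): P = [3, 7] / [4, 8] / [5];  Q = [1, 2] / [3, 4] / [5]
  Insert 9 (step 6): P = [3, 7, 9] / [4, 8] / [5];  Q = [1, 2, 6] / [3, 4] / [5]
  Insert 6 (step 7): P = [3, 6, 9] / [4, 7] / [5, 8];  Q = [1, 2, 6] / [3, 4] / [5, 7]
  Insert 2 (step 8): P = [2, 6, 9] / [3, 7] / [4, 8] / [5];  Q = [1, 2, 6] / [3, 4] / [5, 7] / [8]
  Insert 1 (step 9): P = [1, 6, 9] / [2, 7] / [3, 8] / [4] / [5];  Q = [1, 2, 6] / [3, 4] / [5, 7] / [8] / [9]
Final shape: (3, 2, 2, 1, 1).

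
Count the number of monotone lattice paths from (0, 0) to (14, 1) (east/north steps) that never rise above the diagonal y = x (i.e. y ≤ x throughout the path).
Number of paths = 14

By the reflection principle (André's argument), the number of monotone paths to (14, 1) with n ≤ m that never go above y = x is C(15, 14) − C(15, 15) = 15 − 1 = 14.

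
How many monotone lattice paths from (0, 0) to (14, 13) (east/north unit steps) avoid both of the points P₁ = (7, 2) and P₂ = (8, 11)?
Number of paths = 16806420

Inclusion–exclusion. Total paths: C(27, 14) = 20058300. Through P₁: C(9, 7)·C(18, 7) = 1145664. Through P₂: C(19, 8)·C(8, 6) = 2116296. Since P₁ is strictly southwest of P₂, a monotone path through both must visit P₁ then P₂; paths through both = C(9, 7)·C(10, 1)·C(8, 6) = 10080. Avoid both = 20058300 − 1145664 − 2116296 + 10080 = 16806420.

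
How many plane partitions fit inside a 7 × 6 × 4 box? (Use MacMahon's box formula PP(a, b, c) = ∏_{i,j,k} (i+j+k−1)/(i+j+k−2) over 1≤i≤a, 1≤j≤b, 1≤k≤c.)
PP(7, 6, 4) = 12544848030

Evaluate the triple product over i = 1..7, j = 1..6, k = 1..4. The factors are (2/1) · (3/2) · (4/3) · (5/4) · (3/2) · (4/3) · (5/4) · (6/5) · … (168 factors total). The numerators and denominators telescope so the product is an integer; carrying out the multiplication exactly gives PP(7, 6, 4) = 12544848030.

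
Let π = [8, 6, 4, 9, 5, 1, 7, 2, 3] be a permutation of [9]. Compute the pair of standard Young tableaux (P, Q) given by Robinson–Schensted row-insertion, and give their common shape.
P = [1, 2, 3] / [4, 5, 7] / [6, 9] / [8];  Q = [1, 4, 7] / [2, 5, 9] / [3, 8] / [6];  common shape = (3, 3, 2, 1)

Row-insert the values π_1, π_2, … into P one at a time, bumping the leftmost entry strictly greater than the inserted value down to the next row. The recording tableau Q records, in position (i, j), the step at which that cell was added to P.
  Insert 8 (step 1): P = [8];  Q = [1]
  Insert 6 (step 2): P = [6] / [8];  Q = [1] / [2]
  Insert 4 (step 3): P = [4] / [6] / [8];  Q = [1] / [2] / [3]
  Insert 9 (step 4): P = [4, 9] / [6] / [8];  Q = [1, 4] / [2] / [3]
  Insert 5 (step 5): P = [4, 5] / [6, 9] / [8];  Q = [1, 4] / [2, 5] / [3]
  Insert 1 (step 6): P = [1, 5] / [4, 9] / [6] / [8];  Q = [1, 4] / [2, 5] / [3] / [6]
  Insert 7 (step 7): P = [1, 5, 7] / [4, 9] / [6] / [8];  Q = [1, 4, 7] / [2, 5] / [3] / [6]
  Insert 2 (step 8): P = [1, 2, 7] / [4, 5] / [6, 9] / [8];  Q = [1, 4, 7] / [2, 5] / [3, 8] / [6]
  Insert 3 (step 9): P = [1, 2, 3] / [4, 5, 7] / [6, 9] / [8];  Q = [1, 4, 7] / [2, 5, 9] / [3, 8] / [6]
Final shape: (3, 3, 2, 1).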